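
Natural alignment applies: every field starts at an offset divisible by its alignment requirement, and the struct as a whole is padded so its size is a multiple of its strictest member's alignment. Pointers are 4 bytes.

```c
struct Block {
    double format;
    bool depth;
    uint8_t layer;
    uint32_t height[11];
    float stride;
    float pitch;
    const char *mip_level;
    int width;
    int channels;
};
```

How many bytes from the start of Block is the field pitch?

0..8  format  (8B, 8-aligned)
8..9  depth  (1B, 1-aligned)
9..10  layer  (1B, 1-aligned)
10..12  -- padding (2B)
12..56  height  (44B, 4-aligned)
56..60  stride  (4B, 4-aligned)
60..64  pitch  (4B, 4-aligned)

60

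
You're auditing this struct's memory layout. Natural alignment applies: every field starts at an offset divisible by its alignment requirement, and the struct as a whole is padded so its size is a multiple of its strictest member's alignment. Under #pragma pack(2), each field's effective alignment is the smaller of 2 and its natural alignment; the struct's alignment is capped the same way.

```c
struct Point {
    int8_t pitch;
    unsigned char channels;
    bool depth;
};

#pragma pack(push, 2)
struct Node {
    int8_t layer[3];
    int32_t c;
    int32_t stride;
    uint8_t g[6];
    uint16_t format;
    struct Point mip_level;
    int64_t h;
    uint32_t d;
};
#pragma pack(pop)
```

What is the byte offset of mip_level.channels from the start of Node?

Point: 0..1  pitch  (1B, 1-aligned); 1..2  channels  (1B, 1-aligned); 2..3  depth  (1B, 1-aligned); sizeof = 3, alignof = 1
0..3  layer  (3B, 1-aligned)
3..4  -- padding (1B)
4..8  c  (4B, 2-aligned)
8..12  stride  (4B, 2-aligned)
12..18  g  (6B, 1-aligned)
18..20  format  (2B, 2-aligned)
20..23  mip_level  (3B, 1-aligned)
within Point: channels at 1
20 + 1 = 21

21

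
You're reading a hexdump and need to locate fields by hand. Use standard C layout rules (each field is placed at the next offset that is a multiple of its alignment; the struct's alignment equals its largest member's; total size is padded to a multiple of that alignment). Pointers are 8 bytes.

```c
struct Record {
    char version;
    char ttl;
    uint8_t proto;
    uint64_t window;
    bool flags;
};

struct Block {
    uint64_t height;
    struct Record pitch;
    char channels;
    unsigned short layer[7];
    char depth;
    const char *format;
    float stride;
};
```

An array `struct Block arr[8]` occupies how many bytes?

576

Record: @0: version [1B, align 1] → 1; @1: ttl [1B, align 1] → 2; @2: proto [1B, align 1] → 3; +5 pad (align 8); @8: window [8B, align 8] → 16; @16: flags [1B, align 1] → 17; +7 tail pad (align 8); size 24, align 8
@0: height [8B, align 8] → 8
@8: pitch [24B, align 8] → 32
@32: channels [1B, align 1] → 33
+1 pad (align 2)
@34: layer [14B, align 2] → 48
@48: depth [1B, align 1] → 49
+7 pad (align 8)
@56: format [8B, align 8] → 64
@64: stride [4B, align 4] → 68
+4 tail pad (align 8)
size 72, align 8
array of 8: 8 × 72 = 576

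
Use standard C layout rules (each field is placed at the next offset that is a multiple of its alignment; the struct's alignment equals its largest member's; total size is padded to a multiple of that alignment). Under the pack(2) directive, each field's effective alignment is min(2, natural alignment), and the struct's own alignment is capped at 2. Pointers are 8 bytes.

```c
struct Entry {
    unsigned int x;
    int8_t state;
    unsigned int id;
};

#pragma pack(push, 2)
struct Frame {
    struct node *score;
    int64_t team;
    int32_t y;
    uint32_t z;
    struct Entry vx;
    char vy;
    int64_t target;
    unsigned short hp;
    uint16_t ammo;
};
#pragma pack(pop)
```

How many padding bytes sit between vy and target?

1

Entry: @0: x [4B, align 4] → 4; @4: state [1B, align 1] → 5; +3 pad (align 4); @8: id [4B, align 4] → 12; size 12, align 4
@0: score [8B, align 2] → 8
@8: team [8B, align 2] → 16
@16: y [4B, align 2] → 20
@20: z [4B, align 2] → 24
@24: vx [12B, align 2] → 36
@36: vy [1B, align 1] → 37
+1 pad (align 2)
@38: target [8B, align 2] → 46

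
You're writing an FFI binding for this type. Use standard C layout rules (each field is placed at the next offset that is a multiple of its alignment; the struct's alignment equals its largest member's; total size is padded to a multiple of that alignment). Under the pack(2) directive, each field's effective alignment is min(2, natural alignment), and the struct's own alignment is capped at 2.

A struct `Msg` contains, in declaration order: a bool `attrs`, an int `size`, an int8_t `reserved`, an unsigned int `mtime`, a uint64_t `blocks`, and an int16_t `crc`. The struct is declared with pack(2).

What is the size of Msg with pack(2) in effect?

22

@0: attrs [1B, align 1] → 1
+1 pad (align 2)
@2: size [4B, align 2] → 6
@6: reserved [1B, align 1] → 7
+1 pad (align 2)
@8: mtime [4B, align 2] → 12
@12: blocks [8B, align 2] → 20
@20: crc [2B, align 2] → 22
size 22, align 2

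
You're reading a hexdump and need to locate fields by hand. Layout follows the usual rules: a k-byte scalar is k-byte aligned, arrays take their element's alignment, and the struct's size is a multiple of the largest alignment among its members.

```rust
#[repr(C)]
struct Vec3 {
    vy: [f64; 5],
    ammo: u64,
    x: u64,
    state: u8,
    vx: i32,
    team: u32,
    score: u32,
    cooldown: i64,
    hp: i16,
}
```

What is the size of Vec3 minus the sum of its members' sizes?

0..40  vy  (40B, 8-aligned)
40..48  ammo  (8B, 8-aligned)
48..56  x  (8B, 8-aligned)
56..57  state  (1B, 1-aligned)
57..60  -- padding (3B)
60..64  vx  (4B, 4-aligned)
64..68  team  (4B, 4-aligned)
68..72  score  (4B, 4-aligned)
72..80  cooldown  (8B, 8-aligned)
80..82  hp  (2B, 2-aligned)
82..88  -- tail padding (6B)
sizeof = 88, alignof = 8
data bytes 79, size 88 → padding 9

9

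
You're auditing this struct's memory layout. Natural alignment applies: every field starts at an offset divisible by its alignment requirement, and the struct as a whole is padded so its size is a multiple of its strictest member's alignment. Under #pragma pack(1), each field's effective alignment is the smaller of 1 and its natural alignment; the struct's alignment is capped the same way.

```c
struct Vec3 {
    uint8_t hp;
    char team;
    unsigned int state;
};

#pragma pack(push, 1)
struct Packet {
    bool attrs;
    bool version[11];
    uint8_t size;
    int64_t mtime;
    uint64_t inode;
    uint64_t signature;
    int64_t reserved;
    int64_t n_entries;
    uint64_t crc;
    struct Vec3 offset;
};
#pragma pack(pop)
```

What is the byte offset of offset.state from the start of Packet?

Vec3: hp at 0 (size 1, align 1) → ends 1; team at 1 (size 1, align 1) → ends 2; pad 2 to align 4 for state; state at 4 (size 4, align 4) → ends 8; total 8 bytes, alignment 4
attrs at 0 (size 1, align 1) → ends 1
version at 1 (size 11, align 1) → ends 12
size at 12 (size 1, align 1) → ends 13
mtime at 13 (size 8, align 1) → ends 21
inode at 21 (size 8, align 1) → ends 29
signature at 29 (size 8, align 1) → ends 37
reserved at 37 (size 8, align 1) → ends 45
n_entries at 45 (size 8, align 1) → ends 53
crc at 53 (size 8, align 1) → ends 61
offset at 61 (size 8, align 1) → ends 69
within Vec3: state at 4
61 + 4 = 65

65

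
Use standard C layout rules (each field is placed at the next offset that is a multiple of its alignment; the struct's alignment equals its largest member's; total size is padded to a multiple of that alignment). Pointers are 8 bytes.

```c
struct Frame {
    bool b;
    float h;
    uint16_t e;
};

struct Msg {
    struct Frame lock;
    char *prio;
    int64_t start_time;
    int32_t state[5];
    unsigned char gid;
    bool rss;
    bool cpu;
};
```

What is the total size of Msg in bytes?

Frame: b at 0 (size 1, align 1) → ends 1; pad 3 to align 4 for h; h at 4 (size 4, align 4) → ends 8; e at 8 (size 2, align 2) → ends 10; tail pad 2 to reach multiple of 4; total 12 bytes, alignment 4
lock at 0 (size 12, align 4) → ends 12
pad 4 to align 8 for prio
prio at 16 (size 8, align 8) → ends 24
start_time at 24 (size 8, align 8) → ends 32
state at 32 (size 20, align 4) → ends 52
gid at 52 (size 1, align 1) → ends 53
rss at 53 (size 1, align 1) → ends 54
cpu at 54 (size 1, align 1) → ends 55
tail pad 1 to reach multiple of 8
total 56 bytes, alignment 8

56 bytes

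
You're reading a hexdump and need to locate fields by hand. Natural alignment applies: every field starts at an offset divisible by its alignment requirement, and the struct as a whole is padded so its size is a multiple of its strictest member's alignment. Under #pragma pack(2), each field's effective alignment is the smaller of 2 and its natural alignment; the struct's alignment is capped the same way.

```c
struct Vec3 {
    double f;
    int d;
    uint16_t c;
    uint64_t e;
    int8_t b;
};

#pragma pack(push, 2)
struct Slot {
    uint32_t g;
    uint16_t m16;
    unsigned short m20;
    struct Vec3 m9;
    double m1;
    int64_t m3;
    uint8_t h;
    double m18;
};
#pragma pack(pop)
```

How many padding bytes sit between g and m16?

0

Vec3: f at 0 (size 8, align 8) → ends 8; d at 8 (size 4, align 4) → ends 12; c at 12 (size 2, align 2) → ends 14; pad 2 to align 8 for e; e at 16 (size 8, align 8) → ends 24; b at 24 (size 1, align 1) → ends 25; tail pad 7 to reach multiple of 8; total 32 bytes, alignment 8
g at 0 (size 4, align 2) → ends 4
m16 at 4 (size 2, align 2) → ends 6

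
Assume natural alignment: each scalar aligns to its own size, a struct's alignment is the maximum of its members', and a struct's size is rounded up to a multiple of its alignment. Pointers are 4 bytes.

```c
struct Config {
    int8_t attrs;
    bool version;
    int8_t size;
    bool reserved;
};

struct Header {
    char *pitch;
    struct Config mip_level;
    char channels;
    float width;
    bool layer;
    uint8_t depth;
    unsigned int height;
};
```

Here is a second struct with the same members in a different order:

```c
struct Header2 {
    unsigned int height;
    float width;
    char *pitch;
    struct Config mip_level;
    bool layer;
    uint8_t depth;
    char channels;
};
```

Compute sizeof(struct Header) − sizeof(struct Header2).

Config: 0..1  attrs  (1B, 1-aligned); 1..2  version  (1B, 1-aligned); 2..3  size  (1B, 1-aligned); 3..4  reserved  (1B, 1-aligned); sizeof = 4, alignof = 1
0..4  pitch  (4B, 4-aligned)
4..8  mip_level  (4B, 1-aligned)
8..9  channels  (1B, 1-aligned)
9..12  -- padding (3B)
12..16  width  (4B, 4-aligned)
16..17  layer  (1B, 1-aligned)
17..18  depth  (1B, 1-aligned)
18..20  -- padding (2B)
20..24  height  (4B, 4-aligned)
sizeof = 24, alignof = 4
— Header2 —
0..4  height  (4B, 4-aligned)
4..8  width  (4B, 4-aligned)
8..12  pitch  (4B, 4-aligned)
12..16  mip_level  (4B, 1-aligned)
16..17  layer  (1B, 1-aligned)
17..18  depth  (1B, 1-aligned)
18..19  channels  (1B, 1-aligned)
19..20  -- tail padding (1B)
sizeof = 20, alignof = 4
24 − 20 = 4

4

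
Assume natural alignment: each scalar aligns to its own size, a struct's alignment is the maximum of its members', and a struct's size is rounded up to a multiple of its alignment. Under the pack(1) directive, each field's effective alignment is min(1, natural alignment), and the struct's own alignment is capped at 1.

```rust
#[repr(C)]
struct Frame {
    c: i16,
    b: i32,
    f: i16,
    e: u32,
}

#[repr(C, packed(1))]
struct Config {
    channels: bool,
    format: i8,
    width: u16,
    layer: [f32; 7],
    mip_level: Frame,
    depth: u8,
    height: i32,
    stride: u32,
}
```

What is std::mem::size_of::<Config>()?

Frame: c at 0 (size 2, align 2) → ends 2; pad 2 to align 4 for b; b at 4 (size 4, align 4) → ends 8; f at 8 (size 2, align 2) → ends 10; pad 2 to align 4 for e; e at 12 (size 4, align 4) → ends 16; total 16 bytes, alignment 4
channels at 0 (size 1, align 1) → ends 1
format at 1 (size 1, align 1) → ends 2
width at 2 (size 2, align 1) → ends 4
layer at 4 (size 28, align 1) → ends 32
mip_level at 32 (size 16, align 1) → ends 48
depth at 48 (size 1, align 1) → ends 49
height at 49 (size 4, align 1) → ends 53
stride at 53 (size 4, align 1) → ends 57
total 57 bytes, alignment 1

57 bytes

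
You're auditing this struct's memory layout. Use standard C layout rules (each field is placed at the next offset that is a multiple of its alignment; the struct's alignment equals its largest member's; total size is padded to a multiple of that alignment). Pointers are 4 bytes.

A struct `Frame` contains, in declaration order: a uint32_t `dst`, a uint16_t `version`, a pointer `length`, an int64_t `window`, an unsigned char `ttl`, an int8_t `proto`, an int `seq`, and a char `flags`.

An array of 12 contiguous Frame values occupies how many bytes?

480

0..4  dst  (4B, 4-aligned)
4..6  version  (2B, 2-aligned)
6..8  -- padding (2B)
8..12  length  (4B, 4-aligned)
12..16  -- padding (4B)
16..24  window  (8B, 8-aligned)
24..25  ttl  (1B, 1-aligned)
25..26  proto  (1B, 1-aligned)
26..28  -- padding (2B)
28..32  seq  (4B, 4-aligned)
32..33  flags  (1B, 1-aligned)
33..40  -- tail padding (7B)
sizeof = 40, alignof = 8
array of 12: 12 × 40 = 480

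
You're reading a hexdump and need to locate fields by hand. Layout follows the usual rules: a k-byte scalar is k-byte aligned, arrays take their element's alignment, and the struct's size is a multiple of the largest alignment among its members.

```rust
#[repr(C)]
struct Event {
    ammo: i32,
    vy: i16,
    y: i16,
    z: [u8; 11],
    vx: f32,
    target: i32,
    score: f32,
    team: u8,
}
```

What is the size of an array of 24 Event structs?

864

ammo at 0 (size 4, align 4) → ends 4
vy at 4 (size 2, align 2) → ends 6
y at 6 (size 2, align 2) → ends 8
z at 8 (size 11, align 1) → ends 19
pad 1 to align 4 for vx
vx at 20 (size 4, align 4) → ends 24
target at 24 (size 4, align 4) → ends 28
score at 28 (size 4, align 4) → ends 32
team at 32 (size 1, align 1) → ends 33
tail pad 3 to reach multiple of 4
total 36 bytes, alignment 4
array of 24: 24 × 36 = 864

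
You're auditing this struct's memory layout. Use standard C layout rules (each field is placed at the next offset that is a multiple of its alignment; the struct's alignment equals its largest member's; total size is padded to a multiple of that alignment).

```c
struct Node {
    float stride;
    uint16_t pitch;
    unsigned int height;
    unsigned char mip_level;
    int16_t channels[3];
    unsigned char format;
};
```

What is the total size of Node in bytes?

24

0..4  stride  (4B, 4-aligned)
4..6  pitch  (2B, 2-aligned)
6..8  -- padding (2B)
8..12  height  (4B, 4-aligned)
12..13  mip_level  (1B, 1-aligned)
13..14  -- padding (1B)
14..20  channels  (6B, 2-aligned)
20..21  format  (1B, 1-aligned)
21..24  -- tail padding (3B)
sizeof = 24, alignof = 4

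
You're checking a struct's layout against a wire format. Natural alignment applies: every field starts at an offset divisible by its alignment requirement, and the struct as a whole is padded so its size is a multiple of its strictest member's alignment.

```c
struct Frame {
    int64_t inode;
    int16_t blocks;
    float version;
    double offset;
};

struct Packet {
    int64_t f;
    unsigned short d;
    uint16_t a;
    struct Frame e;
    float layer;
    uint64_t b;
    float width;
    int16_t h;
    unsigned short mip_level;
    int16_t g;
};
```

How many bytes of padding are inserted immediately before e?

Frame: inode at 0 (size 8, align 8) → ends 8; blocks at 8 (size 2, align 2) → ends 10; pad 2 to align 4 for version; version at 12 (size 4, align 4) → ends 16; offset at 16 (size 8, align 8) → ends 24; total 24 bytes, alignment 8
f at 0 (size 8, align 8) → ends 8
d at 8 (size 2, align 2) → ends 10
a at 10 (size 2, align 2) → ends 12
pad 4 to align 8 for e
e at 16 (size 24, align 8) → ends 40

4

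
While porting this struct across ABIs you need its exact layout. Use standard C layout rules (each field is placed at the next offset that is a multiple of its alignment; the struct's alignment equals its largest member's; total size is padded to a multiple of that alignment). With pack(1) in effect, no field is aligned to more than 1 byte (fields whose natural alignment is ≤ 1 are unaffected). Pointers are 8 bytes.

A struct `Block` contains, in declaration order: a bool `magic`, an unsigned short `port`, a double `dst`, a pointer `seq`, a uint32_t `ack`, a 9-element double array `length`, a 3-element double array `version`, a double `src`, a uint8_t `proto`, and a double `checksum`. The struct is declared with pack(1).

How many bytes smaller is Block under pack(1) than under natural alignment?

16

natural layout:
  @0: magic [1B, align 1] → 1
  +1 pad (align 2)
  @2: port [2B, align 2] → 4
  +4 pad (align 8)
  @8: dst [8B, align 8] → 16
  @16: seq [8B, align 8] → 24
  @24: ack [4B, align 4] → 28
  +4 pad (align 8)
  @32: length [72B, align 8] → 104
  @104: version [24B, align 8] → 128
  @128: src [8B, align 8] → 136
  @136: proto [1B, align 1] → 137
  +7 pad (align 8)
  @144: checksum [8B, align 8] → 152
  size 152, align 8
packed(1) layout:
  @0: magic [1B, align 1] → 1
  @1: port [2B, align 1] → 3
  @3: dst [8B, align 1] → 11
  @11: seq [8B, align 1] → 19
  @19: ack [4B, align 1] → 23
  @23: length [72B, align 1] → 95
  @95: version [24B, align 1] → 119
  @119: src [8B, align 1] → 127
  @127: proto [1B, align 1] → 128
  @128: checksum [8B, align 1] → 136
  size 136, align 1
152 − 136 = 16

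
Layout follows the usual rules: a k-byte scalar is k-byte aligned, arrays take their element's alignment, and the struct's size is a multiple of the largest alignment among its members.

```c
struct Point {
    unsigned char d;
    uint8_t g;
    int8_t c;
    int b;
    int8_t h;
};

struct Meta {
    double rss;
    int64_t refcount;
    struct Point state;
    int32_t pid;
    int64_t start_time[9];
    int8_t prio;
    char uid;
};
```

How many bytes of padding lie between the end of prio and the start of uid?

0

Point: @0: d [1B, align 1] → 1; @1: g [1B, align 1] → 2; @2: c [1B, align 1] → 3; +1 pad (align 4); @4: b [4B, align 4] → 8; @8: h [1B, align 1] → 9; +3 tail pad (align 4); size 12, align 4
@0: rss [8B, align 8] → 8
@8: refcount [8B, align 8] → 16
@16: state [12B, align 4] → 28
@28: pid [4B, align 4] → 32
@32: start_time [72B, align 8] → 104
@104: prio [1B, align 1] → 105
@105: uid [1B, align 1] → 106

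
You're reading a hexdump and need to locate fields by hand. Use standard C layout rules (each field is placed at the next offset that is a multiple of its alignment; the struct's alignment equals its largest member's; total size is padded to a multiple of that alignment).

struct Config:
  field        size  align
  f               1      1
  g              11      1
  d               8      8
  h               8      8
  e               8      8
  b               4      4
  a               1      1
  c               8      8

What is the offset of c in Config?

48

@0: f [1B, align 1] → 1
@1: g [11B, align 1] → 12
+4 pad (align 8)
@16: d [8B, align 8] → 24
@24: h [8B, align 8] → 32
@32: e [8B, align 8] → 40
@40: b [4B, align 4] → 44
@44: a [1B, align 1] → 45
+3 pad (align 8)
@48: c [8B, align 8] → 56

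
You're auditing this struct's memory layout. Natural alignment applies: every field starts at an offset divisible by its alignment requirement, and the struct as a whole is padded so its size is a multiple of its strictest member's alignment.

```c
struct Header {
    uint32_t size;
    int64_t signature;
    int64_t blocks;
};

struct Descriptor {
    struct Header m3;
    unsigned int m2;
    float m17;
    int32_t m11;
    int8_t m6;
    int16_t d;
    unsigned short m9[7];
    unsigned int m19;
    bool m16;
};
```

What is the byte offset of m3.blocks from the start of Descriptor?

16

Header: 0..4  size  (4B, 4-aligned); 4..8  -- padding (4B); 8..16  signature  (8B, 8-aligned); 16..24  blocks  (8B, 8-aligned); sizeof = 24, alignof = 8
0..24  m3  (24B, 8-aligned)
within Header: blocks at 16
0 + 16 = 16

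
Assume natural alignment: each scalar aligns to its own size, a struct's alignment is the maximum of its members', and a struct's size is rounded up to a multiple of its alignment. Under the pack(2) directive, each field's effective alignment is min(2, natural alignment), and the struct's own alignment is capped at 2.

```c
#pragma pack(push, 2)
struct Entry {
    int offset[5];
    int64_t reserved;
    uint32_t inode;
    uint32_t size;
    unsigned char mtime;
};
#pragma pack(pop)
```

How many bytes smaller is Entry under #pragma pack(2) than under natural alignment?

10

natural layout:
  offset at 0 (size 20, align 4) → ends 20
  pad 4 to align 8 for reserved
  reserved at 24 (size 8, align 8) → ends 32
  inode at 32 (size 4, align 4) → ends 36
  size at 36 (size 4, align 4) → ends 40
  mtime at 40 (size 1, align 1) → ends 41
  tail pad 7 to reach multiple of 8
  total 48 bytes, alignment 8
packed(2) layout:
  offset at 0 (size 20, align 2) → ends 20
  reserved at 20 (size 8, align 2) → ends 28
  inode at 28 (size 4, align 2) → ends 32
  size at 32 (size 4, align 2) → ends 36
  mtime at 36 (size 1, align 1) → ends 37
  tail pad 1 to reach multiple of 2
  total 38 bytes, alignment 2
48 − 38 = 10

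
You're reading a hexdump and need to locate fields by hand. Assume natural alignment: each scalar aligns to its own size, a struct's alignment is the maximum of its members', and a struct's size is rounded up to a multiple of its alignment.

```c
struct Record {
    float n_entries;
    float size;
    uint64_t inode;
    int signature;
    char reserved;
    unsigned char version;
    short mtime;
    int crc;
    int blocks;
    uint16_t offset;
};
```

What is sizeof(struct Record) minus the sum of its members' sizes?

6

0..4  n_entries  (4B, 4-aligned)
4..8  size  (4B, 4-aligned)
8..16  inode  (8B, 8-aligned)
16..20  signature  (4B, 4-aligned)
20..21  reserved  (1B, 1-aligned)
21..22  version  (1B, 1-aligned)
22..24  mtime  (2B, 2-aligned)
24..28  crc  (4B, 4-aligned)
28..32  blocks  (4B, 4-aligned)
32..34  offset  (2B, 2-aligned)
34..40  -- tail padding (6B)
sizeof = 40, alignof = 8
data bytes 34, size 40 → padding 6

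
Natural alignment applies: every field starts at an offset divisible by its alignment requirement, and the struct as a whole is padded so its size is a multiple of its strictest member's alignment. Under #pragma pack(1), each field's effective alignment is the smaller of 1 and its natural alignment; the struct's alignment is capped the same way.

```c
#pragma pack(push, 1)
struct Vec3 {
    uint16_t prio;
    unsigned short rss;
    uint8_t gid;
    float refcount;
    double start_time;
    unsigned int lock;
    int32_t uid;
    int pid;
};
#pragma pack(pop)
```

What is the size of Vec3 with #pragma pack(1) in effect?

@0: prio [2B, align 1] → 2
@2: rss [2B, align 1] → 4
@4: gid [1B, align 1] → 5
@5: refcount [4B, align 1] → 9
@9: start_time [8B, align 1] → 17
@17: lock [4B, align 1] → 21
@21: uid [4B, align 1] → 25
@25: pid [4B, align 1] → 29
size 29, align 1

29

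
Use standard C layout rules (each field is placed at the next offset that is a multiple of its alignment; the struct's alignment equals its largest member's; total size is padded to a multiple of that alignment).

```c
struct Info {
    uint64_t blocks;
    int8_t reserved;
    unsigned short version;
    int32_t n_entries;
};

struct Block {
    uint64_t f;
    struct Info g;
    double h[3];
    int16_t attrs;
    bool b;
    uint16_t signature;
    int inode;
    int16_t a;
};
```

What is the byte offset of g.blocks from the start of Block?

8

Info: 0..8  blocks  (8B, 8-aligned); 8..9  reserved  (1B, 1-aligned); 9..10  -- padding (1B); 10..12  version  (2B, 2-aligned); 12..16  n_entries  (4B, 4-aligned); sizeof = 16, alignof = 8
0..8  f  (8B, 8-aligned)
8..24  g  (16B, 8-aligned)
within Info: blocks at 0
8 + 0 = 8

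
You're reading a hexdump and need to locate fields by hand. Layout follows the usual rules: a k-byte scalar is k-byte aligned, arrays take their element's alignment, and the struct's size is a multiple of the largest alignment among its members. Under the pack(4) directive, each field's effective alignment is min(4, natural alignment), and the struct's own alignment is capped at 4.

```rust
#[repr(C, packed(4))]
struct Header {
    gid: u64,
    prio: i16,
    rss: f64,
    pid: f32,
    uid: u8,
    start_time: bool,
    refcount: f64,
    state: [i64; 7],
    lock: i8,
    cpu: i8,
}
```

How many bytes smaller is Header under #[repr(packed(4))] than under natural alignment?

8

natural layout:
  0..8  gid  (8B, 8-aligned)
  8..10  prio  (2B, 2-aligned)
  10..16  -- padding (6B)
  16..24  rss  (8B, 8-aligned)
  24..28  pid  (4B, 4-aligned)
  28..29  uid  (1B, 1-aligned)
  29..30  start_time  (1B, 1-aligned)
  30..32  -- padding (2B)
  32..40  refcount  (8B, 8-aligned)
  40..96  state  (56B, 8-aligned)
  96..97  lock  (1B, 1-aligned)
  97..98  cpu  (1B, 1-aligned)
  98..104  -- tail padding (6B)
  sizeof = 104, alignof = 8
packed(4) layout:
  0..8  gid  (8B, 4-aligned)
  8..10  prio  (2B, 2-aligned)
  10..12  -- padding (2B)
  12..20  rss  (8B, 4-aligned)
  20..24  pid  (4B, 4-aligned)
  24..25  uid  (1B, 1-aligned)
  25..26  start_time  (1B, 1-aligned)
  26..28  -- padding (2B)
  28..36  refcount  (8B, 4-aligned)
  36..92  state  (56B, 4-aligned)
  92..93  lock  (1B, 1-aligned)
  93..94  cpu  (1B, 1-aligned)
  94..96  -- tail padding (2B)
  sizeof = 96, alignof = 4
104 − 96 = 8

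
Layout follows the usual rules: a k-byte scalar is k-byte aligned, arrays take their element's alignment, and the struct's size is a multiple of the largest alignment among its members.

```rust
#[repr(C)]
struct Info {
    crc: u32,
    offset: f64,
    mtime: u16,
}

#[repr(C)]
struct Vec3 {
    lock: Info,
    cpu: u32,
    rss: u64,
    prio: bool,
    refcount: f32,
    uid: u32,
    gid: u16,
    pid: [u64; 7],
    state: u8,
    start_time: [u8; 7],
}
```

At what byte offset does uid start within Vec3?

Info: @0: crc [4B, align 4] → 4; +4 pad (align 8); @8: offset [8B, align 8] → 16; @16: mtime [2B, align 2] → 18; +6 tail pad (align 8); size 24, align 8
@0: lock [24B, align 8] → 24
@24: cpu [4B, align 4] → 28
+4 pad (align 8)
@32: rss [8B, align 8] → 40
@40: prio [1B, align 1] → 41
+3 pad (align 4)
@44: refcount [4B, align 4] → 48
@48: uid [4B, align 4] → 52

48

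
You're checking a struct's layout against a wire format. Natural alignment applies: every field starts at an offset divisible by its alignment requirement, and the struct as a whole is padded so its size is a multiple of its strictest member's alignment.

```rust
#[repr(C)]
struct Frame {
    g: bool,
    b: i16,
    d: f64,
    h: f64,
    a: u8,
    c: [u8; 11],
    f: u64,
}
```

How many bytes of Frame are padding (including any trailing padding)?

9

0..1  g  (1B, 1-aligned)
1..2  -- padding (1B)
2..4  b  (2B, 2-aligned)
4..8  -- padding (4B)
8..16  d  (8B, 8-aligned)
16..24  h  (8B, 8-aligned)
24..25  a  (1B, 1-aligned)
25..36  c  (11B, 1-aligned)
36..40  -- padding (4B)
40..48  f  (8B, 8-aligned)
sizeof = 48, alignof = 8
data bytes 39, size 48 → padding 9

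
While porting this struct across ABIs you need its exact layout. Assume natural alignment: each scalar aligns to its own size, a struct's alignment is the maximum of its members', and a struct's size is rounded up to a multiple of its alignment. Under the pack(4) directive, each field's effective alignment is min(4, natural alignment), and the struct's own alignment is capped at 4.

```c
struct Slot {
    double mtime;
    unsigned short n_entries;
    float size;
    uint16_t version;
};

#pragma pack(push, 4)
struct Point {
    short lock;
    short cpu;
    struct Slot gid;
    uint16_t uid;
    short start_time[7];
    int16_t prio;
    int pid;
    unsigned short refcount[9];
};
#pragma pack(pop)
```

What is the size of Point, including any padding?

Slot: @0: mtime [8B, align 8] → 8; @8: n_entries [2B, align 2] → 10; +2 pad (align 4); @12: size [4B, align 4] → 16; @16: version [2B, align 2] → 18; +6 tail pad (align 8); size 24, align 8
@0: lock [2B, align 2] → 2
@2: cpu [2B, align 2] → 4
@4: gid [24B, align 4] → 28
@28: uid [2B, align 2] → 30
@30: start_time [14B, align 2] → 44
@44: prio [2B, align 2] → 46
+2 pad (align 4)
@48: pid [4B, align 4] → 52
@52: refcount [18B, align 2] → 70
+2 tail pad (align 4)
size 72, align 4

72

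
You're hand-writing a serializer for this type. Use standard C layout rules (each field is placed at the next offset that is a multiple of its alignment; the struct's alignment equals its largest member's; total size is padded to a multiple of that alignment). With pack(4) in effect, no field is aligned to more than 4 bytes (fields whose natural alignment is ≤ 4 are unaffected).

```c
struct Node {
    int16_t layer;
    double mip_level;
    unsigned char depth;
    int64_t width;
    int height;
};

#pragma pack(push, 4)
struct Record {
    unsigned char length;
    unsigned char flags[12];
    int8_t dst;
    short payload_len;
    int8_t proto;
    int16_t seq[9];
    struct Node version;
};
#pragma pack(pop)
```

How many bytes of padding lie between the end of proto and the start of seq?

Node: 0..2  layer  (2B, 2-aligned); 2..8  -- padding (6B); 8..16  mip_level  (8B, 8-aligned); 16..17  depth  (1B, 1-aligned); 17..24  -- padding (7B); 24..32  width  (8B, 8-aligned); 32..36  height  (4B, 4-aligned); 36..40  -- tail padding (4B); sizeof = 40, alignof = 8
0..1  length  (1B, 1-aligned)
1..13  flags  (12B, 1-aligned)
13..14  dst  (1B, 1-aligned)
14..16  payload_len  (2B, 2-aligned)
16..17  proto  (1B, 1-aligned)
17..18  -- padding (1B)
18..36  seq  (18B, 2-aligned)

1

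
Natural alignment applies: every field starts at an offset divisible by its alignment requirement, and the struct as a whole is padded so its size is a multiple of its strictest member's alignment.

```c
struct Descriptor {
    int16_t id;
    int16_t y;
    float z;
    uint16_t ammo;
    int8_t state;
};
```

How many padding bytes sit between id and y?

@0: id [2B, align 2] → 2
@2: y [2B, align 2] → 4

0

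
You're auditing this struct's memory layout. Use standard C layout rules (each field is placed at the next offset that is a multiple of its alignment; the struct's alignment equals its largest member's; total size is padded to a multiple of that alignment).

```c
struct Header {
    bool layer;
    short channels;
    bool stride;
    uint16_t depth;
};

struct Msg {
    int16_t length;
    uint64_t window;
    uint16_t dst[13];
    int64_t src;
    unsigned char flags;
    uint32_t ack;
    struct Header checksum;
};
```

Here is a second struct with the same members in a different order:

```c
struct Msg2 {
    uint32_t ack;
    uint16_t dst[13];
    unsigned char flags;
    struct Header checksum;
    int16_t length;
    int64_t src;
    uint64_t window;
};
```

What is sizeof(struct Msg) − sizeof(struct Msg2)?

8

Header: @0: layer [1B, align 1] → 1; +1 pad (align 2); @2: channels [2B, align 2] → 4; @4: stride [1B, align 1] → 5; +1 pad (align 2); @6: depth [2B, align 2] → 8; size 8, align 2
@0: length [2B, align 2] → 2
+6 pad (align 8)
@8: window [8B, align 8] → 16
@16: dst [26B, align 2] → 42
+6 pad (align 8)
@48: src [8B, align 8] → 56
@56: flags [1B, align 1] → 57
+3 pad (align 4)
@60: ack [4B, align 4] → 64
@64: checksum [8B, align 2] → 72
size 72, align 8
— Msg2 —
@0: ack [4B, align 4] → 4
@4: dst [26B, align 2] → 30
@30: flags [1B, align 1] → 31
+1 pad (align 2)
@32: checksum [8B, align 2] → 40
@40: length [2B, align 2] → 42
+6 pad (align 8)
@48: src [8B, align 8] → 56
@56: window [8B, align 8] → 64
size 64, align 8
72 − 64 = 8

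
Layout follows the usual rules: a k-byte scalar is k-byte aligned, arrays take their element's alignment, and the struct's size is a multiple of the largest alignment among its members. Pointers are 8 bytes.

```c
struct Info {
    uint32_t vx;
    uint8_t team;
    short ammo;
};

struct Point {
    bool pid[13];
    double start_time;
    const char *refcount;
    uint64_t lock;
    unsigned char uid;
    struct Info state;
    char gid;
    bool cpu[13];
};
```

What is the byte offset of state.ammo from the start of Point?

Info: vx at 0 (size 4, align 4) → ends 4; team at 4 (size 1, align 1) → ends 5; pad 1 to align 2 for ammo; ammo at 6 (size 2, align 2) → ends 8; total 8 bytes, alignment 4
pid at 0 (size 13, align 1) → ends 13
pad 3 to align 8 for start_time
start_time at 16 (size 8, align 8) → ends 24
refcount at 24 (size 8, align 8) → ends 32
lock at 32 (size 8, align 8) → ends 40
uid at 40 (size 1, align 1) → ends 41
pad 3 to align 4 for state
state at 44 (size 8, align 4) → ends 52
within Info: ammo at 6
44 + 6 = 50

50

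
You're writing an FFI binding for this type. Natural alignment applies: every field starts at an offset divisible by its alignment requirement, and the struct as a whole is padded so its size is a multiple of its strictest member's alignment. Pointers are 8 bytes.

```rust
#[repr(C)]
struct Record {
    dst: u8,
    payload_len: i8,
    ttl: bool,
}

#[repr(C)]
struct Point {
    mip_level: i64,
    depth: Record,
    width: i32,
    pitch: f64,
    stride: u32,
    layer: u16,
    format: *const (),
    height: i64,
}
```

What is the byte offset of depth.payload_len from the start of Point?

Record: 0..1  dst  (1B, 1-aligned); 1..2  payload_len  (1B, 1-aligned); 2..3  ttl  (1B, 1-aligned); sizeof = 3, alignof = 1
0..8  mip_level  (8B, 8-aligned)
8..11  depth  (3B, 1-aligned)
within Record: payload_len at 1
8 + 1 = 9

9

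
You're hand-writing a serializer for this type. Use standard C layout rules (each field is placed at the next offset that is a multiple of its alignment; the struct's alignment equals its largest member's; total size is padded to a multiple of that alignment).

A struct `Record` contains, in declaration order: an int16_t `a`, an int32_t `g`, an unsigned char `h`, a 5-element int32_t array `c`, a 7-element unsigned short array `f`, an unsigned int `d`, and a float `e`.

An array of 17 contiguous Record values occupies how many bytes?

@0: a [2B, align 2] → 2
+2 pad (align 4)
@4: g [4B, align 4] → 8
@8: h [1B, align 1] → 9
+3 pad (align 4)
@12: c [20B, align 4] → 32
@32: f [14B, align 2] → 46
+2 pad (align 4)
@48: d [4B, align 4] → 52
@52: e [4B, align 4] → 56
size 56, align 4
array of 17: 17 × 56 = 952

952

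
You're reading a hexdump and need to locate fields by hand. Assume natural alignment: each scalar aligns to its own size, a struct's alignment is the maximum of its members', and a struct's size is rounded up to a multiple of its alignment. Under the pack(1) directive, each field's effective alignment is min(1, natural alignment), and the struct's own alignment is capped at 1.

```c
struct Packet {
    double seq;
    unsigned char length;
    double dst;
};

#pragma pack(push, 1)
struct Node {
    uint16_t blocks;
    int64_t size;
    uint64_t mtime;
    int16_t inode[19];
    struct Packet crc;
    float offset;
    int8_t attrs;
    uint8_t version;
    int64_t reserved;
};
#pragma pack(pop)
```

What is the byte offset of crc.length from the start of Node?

Packet: @0: seq [8B, align 8] → 8; @8: length [1B, align 1] → 9; +7 pad (align 8); @16: dst [8B, align 8] → 24; size 24, align 8
@0: blocks [2B, align 1] → 2
@2: size [8B, align 1] → 10
@10: mtime [8B, align 1] → 18
@18: inode [38B, align 1] → 56
@56: crc [24B, align 1] → 80
within Packet: length at 8
56 + 8 = 64

64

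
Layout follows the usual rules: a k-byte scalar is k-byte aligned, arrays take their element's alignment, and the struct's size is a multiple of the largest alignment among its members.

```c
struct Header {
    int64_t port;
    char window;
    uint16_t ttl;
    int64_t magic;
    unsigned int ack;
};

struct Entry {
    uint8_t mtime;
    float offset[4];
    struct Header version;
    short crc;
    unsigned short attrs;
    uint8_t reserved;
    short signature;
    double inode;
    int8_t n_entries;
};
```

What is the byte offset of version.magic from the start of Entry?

Header: port at 0 (size 8, align 8) → ends 8; window at 8 (size 1, align 1) → ends 9; pad 1 to align 2 for ttl; ttl at 10 (size 2, align 2) → ends 12; pad 4 to align 8 for magic; magic at 16 (size 8, align 8) → ends 24; ack at 24 (size 4, align 4) → ends 28; tail pad 4 to reach multiple of 8; total 32 bytes, alignment 8
mtime at 0 (size 1, align 1) → ends 1
pad 3 to align 4 for offset
offset at 4 (size 16, align 4) → ends 20
pad 4 to align 8 for version
version at 24 (size 32, align 8) → ends 56
within Header: magic at 16
24 + 16 = 40

40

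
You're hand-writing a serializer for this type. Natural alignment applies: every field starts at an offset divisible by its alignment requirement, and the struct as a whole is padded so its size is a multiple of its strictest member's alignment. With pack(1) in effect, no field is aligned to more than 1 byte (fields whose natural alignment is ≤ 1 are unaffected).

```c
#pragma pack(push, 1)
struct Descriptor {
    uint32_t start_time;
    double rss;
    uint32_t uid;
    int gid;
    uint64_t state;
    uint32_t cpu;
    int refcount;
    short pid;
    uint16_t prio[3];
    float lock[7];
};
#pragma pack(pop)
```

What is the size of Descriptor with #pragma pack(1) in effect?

start_time at 0 (size 4, align 1) → ends 4
rss at 4 (size 8, align 1) → ends 12
uid at 12 (size 4, align 1) → ends 16
gid at 16 (size 4, align 1) → ends 20
state at 20 (size 8, align 1) → ends 28
cpu at 28 (size 4, align 1) → ends 32
refcount at 32 (size 4, align 1) → ends 36
pid at 36 (size 2, align 1) → ends 38
prio at 38 (size 6, align 1) → ends 44
lock at 44 (size 28, align 1) → ends 72
total 72 bytes, alignment 1

72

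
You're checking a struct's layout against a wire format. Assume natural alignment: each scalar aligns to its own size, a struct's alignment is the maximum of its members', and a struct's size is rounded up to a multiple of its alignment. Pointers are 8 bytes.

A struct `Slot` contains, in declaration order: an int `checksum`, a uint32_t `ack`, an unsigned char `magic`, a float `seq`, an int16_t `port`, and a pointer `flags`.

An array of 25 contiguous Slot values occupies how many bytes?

800

0..4  checksum  (4B, 4-aligned)
4..8  ack  (4B, 4-aligned)
8..9  magic  (1B, 1-aligned)
9..12  -- padding (3B)
12..16  seq  (4B, 4-aligned)
16..18  port  (2B, 2-aligned)
18..24  -- padding (6B)
24..32  flags  (8B, 8-aligned)
sizeof = 32, alignof = 8
array of 25: 25 × 32 = 800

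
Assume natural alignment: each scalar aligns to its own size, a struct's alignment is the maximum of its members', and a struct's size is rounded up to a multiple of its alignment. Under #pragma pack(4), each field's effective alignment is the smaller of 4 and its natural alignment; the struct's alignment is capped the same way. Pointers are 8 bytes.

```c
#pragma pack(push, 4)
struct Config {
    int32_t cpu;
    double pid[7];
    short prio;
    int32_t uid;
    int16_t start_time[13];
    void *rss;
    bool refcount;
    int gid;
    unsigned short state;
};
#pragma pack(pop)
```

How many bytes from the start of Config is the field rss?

96

@0: cpu [4B, align 4] → 4
@4: pid [56B, align 4] → 60
@60: prio [2B, align 2] → 62
+2 pad (align 4)
@64: uid [4B, align 4] → 68
@68: start_time [26B, align 2] → 94
+2 pad (align 4)
@96: rss [8B, align 4] → 104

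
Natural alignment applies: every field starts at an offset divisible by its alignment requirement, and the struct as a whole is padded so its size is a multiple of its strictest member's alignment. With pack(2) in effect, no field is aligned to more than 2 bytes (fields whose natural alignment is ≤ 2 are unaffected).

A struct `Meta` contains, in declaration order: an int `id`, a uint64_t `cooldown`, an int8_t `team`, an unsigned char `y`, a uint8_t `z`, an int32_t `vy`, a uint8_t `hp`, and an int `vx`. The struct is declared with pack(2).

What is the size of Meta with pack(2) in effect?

@0: id [4B, align 2] → 4
@4: cooldown [8B, align 2] → 12
@12: team [1B, align 1] → 13
@13: y [1B, align 1] → 14
@14: z [1B, align 1] → 15
+1 pad (align 2)
@16: vy [4B, align 2] → 20
@20: hp [1B, align 1] → 21
+1 pad (align 2)
@22: vx [4B, align 2] → 26
size 26, align 2

26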